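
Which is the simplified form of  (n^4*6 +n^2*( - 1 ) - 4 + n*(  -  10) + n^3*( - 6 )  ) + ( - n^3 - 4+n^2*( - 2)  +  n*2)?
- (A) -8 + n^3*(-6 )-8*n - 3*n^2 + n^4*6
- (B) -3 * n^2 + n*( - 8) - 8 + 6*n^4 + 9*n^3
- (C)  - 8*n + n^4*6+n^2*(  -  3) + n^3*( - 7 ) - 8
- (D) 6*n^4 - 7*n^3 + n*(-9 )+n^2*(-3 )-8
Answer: C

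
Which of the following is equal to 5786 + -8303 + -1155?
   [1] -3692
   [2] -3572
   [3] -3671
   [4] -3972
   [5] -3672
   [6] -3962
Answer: 5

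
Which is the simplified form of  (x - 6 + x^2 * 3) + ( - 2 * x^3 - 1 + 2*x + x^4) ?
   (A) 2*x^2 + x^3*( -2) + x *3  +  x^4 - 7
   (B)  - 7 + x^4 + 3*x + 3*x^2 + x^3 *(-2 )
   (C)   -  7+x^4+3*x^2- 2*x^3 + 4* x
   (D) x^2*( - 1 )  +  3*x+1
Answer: B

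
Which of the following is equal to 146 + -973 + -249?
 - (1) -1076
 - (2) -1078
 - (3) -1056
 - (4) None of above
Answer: 1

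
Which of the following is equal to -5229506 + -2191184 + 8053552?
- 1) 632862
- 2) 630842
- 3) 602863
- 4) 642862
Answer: 1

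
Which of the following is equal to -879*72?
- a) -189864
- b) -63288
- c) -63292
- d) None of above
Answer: b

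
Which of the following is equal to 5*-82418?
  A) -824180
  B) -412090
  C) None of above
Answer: B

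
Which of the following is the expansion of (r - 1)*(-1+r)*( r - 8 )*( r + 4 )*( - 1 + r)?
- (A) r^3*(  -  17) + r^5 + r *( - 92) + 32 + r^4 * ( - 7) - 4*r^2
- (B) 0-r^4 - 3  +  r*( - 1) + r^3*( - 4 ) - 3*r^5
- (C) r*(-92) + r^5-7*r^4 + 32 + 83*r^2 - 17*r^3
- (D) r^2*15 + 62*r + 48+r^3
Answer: C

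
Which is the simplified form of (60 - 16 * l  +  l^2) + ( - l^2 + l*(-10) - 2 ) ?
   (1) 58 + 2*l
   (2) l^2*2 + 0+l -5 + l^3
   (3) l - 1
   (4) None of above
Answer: 4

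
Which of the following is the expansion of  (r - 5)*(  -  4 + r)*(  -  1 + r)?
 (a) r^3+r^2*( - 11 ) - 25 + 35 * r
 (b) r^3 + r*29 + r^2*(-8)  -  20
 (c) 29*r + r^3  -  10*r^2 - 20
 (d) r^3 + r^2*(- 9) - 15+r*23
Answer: c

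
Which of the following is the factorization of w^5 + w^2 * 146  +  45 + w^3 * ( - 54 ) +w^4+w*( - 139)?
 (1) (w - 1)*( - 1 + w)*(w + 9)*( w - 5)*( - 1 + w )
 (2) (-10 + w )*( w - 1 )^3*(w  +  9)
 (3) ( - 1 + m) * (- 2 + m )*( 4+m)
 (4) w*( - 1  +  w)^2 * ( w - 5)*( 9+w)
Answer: 1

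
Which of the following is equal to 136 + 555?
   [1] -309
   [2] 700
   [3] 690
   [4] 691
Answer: 4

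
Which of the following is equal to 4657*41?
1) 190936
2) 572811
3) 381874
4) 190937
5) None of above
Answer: 4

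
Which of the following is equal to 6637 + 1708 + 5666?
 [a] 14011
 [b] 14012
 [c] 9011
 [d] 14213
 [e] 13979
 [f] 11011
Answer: a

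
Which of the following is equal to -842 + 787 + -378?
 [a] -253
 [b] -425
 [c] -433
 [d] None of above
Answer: c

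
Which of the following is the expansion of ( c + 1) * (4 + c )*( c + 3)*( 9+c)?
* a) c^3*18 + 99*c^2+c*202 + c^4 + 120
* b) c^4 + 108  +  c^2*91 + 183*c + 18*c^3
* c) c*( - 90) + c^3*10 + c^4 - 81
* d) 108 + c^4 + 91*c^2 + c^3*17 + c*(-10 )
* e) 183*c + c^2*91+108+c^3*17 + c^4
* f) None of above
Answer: e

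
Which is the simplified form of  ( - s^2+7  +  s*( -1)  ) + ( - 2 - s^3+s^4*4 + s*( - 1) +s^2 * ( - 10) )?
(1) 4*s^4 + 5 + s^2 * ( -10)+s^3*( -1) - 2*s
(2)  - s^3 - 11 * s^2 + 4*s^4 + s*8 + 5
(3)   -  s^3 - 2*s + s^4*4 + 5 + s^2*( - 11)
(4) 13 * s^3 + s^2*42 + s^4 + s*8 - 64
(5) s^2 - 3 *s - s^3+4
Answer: 3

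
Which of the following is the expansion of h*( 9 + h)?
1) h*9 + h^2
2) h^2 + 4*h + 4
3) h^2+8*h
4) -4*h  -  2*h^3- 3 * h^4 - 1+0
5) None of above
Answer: 1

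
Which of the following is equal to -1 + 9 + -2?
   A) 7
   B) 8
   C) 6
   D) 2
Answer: C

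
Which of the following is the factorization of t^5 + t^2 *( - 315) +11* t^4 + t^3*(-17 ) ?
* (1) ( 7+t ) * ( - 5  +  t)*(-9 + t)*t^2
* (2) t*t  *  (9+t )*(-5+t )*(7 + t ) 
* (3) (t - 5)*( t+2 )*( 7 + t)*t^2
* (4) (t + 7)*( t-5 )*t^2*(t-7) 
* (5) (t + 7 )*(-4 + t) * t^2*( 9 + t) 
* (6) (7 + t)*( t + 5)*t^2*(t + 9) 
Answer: 2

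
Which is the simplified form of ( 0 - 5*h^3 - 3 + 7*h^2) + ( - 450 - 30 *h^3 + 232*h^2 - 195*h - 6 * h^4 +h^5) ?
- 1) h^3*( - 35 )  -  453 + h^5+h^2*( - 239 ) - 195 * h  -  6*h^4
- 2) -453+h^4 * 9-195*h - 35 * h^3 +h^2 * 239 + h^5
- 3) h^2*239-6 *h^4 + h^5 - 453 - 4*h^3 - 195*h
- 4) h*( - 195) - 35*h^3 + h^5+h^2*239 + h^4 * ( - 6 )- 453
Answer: 4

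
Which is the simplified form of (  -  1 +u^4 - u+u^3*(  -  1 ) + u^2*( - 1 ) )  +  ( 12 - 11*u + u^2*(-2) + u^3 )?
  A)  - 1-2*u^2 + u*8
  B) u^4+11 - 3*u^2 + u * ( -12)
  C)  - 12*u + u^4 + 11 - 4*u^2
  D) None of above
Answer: B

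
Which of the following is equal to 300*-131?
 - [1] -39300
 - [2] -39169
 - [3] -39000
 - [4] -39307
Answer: 1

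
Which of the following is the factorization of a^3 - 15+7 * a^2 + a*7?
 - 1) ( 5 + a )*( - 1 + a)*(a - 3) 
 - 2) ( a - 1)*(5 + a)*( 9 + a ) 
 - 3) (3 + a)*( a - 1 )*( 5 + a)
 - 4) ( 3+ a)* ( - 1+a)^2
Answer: 3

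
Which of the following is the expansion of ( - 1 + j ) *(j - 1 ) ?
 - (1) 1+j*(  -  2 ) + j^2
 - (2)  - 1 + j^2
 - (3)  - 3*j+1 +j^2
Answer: 1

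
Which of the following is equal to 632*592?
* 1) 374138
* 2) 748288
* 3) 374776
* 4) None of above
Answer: 4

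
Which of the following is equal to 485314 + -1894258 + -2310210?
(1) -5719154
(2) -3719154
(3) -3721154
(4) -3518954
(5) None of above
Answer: 2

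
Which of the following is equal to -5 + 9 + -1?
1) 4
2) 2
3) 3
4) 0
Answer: 3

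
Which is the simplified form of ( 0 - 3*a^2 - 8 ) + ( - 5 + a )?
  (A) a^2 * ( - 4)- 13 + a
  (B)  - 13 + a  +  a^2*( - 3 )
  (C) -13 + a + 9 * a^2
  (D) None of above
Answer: B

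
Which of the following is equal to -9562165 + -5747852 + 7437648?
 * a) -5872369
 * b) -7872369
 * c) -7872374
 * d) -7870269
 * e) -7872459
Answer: b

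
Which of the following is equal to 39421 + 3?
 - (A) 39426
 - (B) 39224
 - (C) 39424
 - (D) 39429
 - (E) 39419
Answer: C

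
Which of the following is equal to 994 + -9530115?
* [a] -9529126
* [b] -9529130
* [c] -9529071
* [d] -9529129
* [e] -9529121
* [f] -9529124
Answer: e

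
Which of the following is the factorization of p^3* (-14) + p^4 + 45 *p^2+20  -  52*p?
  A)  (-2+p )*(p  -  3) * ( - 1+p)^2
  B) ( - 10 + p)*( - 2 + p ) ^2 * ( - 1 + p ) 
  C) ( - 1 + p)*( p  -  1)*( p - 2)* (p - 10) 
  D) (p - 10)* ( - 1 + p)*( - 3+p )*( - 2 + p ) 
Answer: C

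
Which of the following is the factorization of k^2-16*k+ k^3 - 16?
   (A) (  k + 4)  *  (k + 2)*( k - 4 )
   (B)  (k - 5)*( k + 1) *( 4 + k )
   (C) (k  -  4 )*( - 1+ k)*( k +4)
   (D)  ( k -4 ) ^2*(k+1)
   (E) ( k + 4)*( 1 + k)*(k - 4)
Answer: E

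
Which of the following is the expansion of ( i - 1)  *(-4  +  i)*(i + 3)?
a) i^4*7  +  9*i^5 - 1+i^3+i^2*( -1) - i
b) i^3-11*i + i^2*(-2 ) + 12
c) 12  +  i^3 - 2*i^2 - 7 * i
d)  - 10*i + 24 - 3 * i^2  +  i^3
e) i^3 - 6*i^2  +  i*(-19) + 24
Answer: b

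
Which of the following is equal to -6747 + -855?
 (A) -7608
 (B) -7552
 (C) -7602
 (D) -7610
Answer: C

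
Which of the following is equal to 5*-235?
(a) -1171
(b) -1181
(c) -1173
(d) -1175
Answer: d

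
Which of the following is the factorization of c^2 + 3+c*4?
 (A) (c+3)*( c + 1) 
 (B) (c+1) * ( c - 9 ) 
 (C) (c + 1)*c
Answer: A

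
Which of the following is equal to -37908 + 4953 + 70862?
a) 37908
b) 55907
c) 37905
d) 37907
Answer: d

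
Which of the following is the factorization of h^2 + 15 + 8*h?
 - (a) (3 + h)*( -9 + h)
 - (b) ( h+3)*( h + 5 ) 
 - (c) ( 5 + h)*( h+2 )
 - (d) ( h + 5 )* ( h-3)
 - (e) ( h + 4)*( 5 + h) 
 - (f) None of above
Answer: b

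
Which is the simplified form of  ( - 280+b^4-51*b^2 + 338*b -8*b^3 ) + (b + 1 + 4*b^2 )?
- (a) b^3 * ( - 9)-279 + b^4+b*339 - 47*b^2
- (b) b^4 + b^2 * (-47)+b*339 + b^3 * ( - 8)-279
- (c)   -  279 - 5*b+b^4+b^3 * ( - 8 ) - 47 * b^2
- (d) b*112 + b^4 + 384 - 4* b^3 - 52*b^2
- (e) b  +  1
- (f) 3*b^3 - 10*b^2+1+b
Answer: b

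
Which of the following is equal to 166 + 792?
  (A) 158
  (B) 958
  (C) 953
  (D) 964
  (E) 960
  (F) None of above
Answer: B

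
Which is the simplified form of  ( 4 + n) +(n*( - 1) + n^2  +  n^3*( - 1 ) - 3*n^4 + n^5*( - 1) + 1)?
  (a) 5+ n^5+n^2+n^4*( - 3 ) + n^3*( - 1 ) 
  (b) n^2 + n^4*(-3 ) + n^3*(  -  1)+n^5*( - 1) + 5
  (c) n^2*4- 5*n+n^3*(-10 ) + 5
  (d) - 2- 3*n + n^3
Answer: b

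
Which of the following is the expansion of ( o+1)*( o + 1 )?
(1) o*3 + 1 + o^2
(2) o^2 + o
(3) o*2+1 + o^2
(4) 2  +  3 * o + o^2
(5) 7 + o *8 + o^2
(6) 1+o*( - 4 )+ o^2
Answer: 3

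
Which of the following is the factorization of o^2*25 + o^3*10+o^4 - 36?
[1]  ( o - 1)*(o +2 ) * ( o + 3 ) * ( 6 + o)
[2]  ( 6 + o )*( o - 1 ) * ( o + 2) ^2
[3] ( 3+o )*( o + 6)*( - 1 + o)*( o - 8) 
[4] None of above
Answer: 1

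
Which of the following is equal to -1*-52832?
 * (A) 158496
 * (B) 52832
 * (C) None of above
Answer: B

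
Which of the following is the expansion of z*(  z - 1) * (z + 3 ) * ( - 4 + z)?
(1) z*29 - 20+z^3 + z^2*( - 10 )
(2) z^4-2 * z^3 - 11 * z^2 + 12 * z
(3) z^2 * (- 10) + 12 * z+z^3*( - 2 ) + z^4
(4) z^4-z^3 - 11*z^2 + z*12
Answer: 2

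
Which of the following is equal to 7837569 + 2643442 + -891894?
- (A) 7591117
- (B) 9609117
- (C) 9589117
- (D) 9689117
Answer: C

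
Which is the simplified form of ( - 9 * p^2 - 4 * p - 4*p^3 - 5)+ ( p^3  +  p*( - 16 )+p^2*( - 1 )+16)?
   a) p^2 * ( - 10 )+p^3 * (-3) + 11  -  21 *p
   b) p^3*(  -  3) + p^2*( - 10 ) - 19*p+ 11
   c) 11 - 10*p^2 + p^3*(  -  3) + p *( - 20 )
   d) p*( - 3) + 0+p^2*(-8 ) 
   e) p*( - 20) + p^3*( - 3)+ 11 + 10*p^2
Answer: c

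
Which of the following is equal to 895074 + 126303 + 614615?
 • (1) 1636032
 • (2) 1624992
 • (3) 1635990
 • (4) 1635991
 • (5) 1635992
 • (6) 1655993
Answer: 5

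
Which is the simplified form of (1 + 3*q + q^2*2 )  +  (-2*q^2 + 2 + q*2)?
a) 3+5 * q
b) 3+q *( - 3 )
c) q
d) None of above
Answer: a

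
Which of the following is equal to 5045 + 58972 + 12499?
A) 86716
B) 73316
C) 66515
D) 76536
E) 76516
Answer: E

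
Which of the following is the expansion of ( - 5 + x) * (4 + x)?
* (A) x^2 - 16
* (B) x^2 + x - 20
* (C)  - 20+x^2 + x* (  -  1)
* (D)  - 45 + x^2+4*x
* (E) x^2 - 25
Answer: C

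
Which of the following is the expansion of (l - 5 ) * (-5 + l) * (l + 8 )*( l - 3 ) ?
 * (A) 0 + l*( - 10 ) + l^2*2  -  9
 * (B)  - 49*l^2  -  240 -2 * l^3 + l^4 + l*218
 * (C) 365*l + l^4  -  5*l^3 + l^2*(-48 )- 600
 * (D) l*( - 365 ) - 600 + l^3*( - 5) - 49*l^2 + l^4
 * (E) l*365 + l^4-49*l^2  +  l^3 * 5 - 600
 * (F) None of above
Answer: F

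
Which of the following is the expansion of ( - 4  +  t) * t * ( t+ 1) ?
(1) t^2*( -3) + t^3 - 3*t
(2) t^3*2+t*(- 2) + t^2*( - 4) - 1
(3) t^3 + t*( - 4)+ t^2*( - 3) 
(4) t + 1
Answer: 3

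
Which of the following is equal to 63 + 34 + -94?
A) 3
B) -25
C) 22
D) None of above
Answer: A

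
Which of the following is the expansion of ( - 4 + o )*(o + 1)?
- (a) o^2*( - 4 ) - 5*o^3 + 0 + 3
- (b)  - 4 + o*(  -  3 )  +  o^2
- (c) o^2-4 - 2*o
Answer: b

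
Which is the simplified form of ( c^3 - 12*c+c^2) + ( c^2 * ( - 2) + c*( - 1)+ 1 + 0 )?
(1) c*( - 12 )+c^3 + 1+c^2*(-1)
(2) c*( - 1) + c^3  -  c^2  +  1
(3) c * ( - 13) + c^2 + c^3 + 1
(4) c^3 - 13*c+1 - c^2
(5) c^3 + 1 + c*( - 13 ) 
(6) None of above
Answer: 4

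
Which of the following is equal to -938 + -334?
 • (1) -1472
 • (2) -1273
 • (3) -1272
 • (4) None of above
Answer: 3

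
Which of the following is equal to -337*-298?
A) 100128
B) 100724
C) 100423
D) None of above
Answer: D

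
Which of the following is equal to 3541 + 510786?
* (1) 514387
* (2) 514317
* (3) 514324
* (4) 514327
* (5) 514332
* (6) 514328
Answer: 4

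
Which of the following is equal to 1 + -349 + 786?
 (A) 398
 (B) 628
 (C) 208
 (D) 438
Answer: D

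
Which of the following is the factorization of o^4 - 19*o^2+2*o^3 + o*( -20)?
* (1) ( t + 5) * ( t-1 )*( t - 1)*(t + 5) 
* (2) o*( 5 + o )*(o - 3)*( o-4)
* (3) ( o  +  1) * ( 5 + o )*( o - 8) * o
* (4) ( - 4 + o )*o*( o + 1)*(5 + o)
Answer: 4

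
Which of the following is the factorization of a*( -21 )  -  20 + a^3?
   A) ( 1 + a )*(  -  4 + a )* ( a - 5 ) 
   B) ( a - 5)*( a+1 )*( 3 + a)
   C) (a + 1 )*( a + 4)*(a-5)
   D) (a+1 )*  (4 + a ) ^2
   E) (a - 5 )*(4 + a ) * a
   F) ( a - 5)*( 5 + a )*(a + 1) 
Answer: C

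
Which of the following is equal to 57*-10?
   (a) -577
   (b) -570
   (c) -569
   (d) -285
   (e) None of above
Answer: b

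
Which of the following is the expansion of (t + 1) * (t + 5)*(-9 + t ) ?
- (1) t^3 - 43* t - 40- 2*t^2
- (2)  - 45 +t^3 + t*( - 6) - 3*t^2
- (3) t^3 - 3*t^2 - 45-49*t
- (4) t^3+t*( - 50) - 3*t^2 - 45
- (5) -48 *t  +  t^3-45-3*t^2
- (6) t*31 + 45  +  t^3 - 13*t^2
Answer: 3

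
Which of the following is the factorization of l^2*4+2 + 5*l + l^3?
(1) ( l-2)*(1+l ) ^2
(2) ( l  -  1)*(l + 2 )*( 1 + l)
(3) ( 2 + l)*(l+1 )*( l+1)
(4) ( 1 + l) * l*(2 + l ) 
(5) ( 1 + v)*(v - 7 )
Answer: 3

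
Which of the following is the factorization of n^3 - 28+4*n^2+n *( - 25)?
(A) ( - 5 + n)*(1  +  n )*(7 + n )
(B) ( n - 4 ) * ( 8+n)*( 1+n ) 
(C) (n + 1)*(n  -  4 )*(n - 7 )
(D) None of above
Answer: D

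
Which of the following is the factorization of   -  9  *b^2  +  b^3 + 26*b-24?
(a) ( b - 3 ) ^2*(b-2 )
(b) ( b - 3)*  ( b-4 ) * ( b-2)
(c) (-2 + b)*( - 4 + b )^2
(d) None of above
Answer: b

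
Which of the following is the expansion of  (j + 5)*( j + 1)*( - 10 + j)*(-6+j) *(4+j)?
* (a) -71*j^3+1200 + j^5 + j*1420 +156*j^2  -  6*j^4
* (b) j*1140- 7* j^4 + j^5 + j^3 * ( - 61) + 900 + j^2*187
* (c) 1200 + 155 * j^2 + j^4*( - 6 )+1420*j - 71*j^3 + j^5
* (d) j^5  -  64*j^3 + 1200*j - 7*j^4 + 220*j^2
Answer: a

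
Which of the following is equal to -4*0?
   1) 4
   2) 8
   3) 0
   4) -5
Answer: 3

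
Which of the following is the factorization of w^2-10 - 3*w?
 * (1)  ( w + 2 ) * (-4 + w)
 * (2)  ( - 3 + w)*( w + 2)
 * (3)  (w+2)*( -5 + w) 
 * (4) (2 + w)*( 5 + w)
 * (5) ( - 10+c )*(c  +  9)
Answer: 3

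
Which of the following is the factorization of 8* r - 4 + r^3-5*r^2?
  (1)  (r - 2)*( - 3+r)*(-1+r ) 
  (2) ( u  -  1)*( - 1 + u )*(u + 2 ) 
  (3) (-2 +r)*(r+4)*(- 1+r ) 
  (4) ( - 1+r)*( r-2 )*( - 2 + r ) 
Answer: 4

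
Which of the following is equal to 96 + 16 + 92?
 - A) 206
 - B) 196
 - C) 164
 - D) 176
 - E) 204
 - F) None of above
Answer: E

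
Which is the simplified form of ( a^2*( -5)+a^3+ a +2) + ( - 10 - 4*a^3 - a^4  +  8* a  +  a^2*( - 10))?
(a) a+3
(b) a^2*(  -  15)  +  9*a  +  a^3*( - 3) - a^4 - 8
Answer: b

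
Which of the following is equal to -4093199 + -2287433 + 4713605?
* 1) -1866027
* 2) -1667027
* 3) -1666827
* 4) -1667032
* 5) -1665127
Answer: 2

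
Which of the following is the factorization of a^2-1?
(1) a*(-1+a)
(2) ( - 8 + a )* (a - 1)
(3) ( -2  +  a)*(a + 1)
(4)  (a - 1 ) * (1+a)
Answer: 4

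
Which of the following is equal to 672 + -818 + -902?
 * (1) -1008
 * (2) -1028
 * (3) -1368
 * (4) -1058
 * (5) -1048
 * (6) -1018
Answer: 5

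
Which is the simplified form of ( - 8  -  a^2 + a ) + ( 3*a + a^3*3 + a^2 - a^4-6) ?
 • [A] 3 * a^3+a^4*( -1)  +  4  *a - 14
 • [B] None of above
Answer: A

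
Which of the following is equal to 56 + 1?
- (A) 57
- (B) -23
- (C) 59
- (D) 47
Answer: A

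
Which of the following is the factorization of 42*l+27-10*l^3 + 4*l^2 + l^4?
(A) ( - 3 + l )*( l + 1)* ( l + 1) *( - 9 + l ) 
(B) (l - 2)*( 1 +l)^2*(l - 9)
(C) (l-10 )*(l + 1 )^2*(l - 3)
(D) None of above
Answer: A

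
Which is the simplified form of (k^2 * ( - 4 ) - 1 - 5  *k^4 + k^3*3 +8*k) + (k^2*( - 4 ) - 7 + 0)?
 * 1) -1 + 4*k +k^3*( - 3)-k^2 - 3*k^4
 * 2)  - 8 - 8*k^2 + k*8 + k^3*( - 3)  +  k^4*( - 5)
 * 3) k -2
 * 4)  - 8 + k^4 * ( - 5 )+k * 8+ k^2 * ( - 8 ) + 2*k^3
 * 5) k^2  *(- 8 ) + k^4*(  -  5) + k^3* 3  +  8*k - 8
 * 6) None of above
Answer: 5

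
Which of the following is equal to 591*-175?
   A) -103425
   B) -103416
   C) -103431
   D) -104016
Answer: A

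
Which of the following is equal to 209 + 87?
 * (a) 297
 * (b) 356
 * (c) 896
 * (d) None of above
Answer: d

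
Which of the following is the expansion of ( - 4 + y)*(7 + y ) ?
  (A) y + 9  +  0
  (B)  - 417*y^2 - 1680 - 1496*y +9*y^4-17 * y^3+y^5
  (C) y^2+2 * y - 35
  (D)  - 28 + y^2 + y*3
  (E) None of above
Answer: D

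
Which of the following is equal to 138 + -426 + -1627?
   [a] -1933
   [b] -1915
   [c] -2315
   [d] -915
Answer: b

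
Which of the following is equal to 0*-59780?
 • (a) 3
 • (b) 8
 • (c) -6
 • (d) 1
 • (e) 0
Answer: e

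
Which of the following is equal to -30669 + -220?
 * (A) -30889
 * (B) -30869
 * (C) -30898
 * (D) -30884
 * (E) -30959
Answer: A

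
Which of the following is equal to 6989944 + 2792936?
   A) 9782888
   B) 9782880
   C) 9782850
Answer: B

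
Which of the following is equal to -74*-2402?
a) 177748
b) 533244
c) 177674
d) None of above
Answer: a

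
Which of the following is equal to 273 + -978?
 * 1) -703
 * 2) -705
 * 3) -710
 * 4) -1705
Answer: 2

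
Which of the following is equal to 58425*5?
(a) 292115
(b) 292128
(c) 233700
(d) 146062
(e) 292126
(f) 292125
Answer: f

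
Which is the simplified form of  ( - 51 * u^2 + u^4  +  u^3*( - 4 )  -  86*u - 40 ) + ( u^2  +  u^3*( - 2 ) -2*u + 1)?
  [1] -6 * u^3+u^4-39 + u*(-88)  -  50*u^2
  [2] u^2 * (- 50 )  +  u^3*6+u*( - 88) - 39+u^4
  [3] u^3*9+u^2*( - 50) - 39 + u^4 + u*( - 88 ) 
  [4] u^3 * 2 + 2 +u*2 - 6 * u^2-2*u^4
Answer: 1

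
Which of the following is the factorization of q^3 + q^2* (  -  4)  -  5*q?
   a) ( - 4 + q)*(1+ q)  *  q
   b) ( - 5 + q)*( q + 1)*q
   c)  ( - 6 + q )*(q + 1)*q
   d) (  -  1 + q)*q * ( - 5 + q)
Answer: b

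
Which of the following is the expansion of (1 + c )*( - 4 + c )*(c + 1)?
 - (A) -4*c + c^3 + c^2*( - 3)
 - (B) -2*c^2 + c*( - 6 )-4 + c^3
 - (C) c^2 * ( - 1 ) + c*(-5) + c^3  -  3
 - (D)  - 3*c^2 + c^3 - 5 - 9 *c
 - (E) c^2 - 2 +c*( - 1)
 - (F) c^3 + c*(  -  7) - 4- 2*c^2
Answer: F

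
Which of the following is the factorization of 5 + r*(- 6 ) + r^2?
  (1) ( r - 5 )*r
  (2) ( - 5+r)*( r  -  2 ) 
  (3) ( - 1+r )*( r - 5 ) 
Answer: 3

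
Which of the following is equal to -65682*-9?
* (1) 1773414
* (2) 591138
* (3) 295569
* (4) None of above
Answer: 2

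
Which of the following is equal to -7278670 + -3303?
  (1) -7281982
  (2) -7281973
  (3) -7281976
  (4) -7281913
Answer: 2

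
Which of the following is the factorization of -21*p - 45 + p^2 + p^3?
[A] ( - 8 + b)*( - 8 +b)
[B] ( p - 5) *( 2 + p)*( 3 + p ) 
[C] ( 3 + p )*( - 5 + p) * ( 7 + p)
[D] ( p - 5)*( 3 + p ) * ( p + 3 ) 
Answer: D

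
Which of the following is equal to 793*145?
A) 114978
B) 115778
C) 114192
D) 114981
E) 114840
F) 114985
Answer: F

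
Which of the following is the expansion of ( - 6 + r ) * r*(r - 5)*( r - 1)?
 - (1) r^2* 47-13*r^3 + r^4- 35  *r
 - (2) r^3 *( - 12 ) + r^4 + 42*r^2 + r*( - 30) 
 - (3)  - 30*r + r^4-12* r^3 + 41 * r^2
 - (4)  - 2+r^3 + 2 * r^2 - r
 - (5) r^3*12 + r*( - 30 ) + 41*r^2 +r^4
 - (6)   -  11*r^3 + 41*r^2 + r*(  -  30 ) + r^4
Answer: 3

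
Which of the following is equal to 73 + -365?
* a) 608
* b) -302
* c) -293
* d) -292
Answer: d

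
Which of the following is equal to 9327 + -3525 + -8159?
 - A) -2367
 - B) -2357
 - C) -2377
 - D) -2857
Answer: B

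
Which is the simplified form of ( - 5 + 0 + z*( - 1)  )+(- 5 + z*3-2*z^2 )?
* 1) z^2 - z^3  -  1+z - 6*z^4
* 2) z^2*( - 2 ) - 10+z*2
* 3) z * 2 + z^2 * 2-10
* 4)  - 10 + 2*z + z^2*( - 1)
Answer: 2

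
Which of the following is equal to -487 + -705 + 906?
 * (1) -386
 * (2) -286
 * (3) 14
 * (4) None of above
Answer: 2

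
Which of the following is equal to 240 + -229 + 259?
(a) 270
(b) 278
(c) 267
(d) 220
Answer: a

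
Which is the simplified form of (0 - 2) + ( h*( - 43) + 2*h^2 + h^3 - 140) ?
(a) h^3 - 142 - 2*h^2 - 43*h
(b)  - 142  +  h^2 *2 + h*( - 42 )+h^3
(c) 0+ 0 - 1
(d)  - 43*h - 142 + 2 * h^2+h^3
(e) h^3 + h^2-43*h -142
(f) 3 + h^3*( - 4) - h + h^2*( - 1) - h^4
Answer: d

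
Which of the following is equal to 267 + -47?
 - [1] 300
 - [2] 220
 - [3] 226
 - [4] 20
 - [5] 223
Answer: 2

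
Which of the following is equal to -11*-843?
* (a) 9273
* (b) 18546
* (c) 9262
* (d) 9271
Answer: a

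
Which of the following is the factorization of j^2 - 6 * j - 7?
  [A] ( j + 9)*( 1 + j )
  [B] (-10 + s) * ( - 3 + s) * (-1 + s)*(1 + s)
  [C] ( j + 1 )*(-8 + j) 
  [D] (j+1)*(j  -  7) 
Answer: D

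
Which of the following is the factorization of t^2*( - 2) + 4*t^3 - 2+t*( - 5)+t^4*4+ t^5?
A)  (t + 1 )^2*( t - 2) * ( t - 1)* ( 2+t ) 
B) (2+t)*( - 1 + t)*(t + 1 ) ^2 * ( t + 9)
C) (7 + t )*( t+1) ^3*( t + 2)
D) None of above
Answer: D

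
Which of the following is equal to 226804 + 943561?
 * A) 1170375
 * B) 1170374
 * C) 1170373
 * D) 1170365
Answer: D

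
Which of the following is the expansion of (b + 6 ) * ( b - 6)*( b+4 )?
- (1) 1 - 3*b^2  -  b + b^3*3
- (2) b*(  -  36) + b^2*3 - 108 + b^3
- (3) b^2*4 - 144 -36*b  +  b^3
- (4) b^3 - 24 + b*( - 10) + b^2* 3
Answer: 3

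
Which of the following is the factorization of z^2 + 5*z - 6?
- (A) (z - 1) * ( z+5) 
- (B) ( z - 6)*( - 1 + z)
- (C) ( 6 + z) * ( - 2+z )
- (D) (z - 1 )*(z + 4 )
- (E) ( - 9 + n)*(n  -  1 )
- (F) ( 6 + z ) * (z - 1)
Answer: F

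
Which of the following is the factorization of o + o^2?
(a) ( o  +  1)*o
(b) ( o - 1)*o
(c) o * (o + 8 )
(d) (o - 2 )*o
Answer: a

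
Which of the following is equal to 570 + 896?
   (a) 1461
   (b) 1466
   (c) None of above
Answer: b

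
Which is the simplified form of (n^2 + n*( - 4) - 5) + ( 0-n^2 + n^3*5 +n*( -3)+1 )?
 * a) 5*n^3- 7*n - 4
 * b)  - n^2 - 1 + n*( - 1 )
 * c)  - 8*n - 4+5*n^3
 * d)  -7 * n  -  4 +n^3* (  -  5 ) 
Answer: a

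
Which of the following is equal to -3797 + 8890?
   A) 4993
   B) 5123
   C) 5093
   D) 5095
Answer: C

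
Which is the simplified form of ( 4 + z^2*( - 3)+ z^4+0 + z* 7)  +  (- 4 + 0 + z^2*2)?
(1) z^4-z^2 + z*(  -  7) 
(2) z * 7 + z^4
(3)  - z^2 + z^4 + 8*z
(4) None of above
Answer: 4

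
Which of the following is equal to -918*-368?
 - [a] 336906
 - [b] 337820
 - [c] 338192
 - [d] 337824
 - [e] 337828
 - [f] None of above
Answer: d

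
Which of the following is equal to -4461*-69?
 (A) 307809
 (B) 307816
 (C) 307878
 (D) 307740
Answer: A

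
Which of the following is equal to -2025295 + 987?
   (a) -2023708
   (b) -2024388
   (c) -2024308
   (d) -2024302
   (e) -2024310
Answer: c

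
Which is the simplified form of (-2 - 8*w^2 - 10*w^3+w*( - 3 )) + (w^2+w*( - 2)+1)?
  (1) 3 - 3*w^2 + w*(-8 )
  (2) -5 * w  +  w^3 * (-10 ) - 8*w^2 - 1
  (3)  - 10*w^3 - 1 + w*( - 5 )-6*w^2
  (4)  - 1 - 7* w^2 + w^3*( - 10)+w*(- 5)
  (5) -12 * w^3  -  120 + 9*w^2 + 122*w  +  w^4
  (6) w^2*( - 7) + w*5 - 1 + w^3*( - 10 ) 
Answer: 4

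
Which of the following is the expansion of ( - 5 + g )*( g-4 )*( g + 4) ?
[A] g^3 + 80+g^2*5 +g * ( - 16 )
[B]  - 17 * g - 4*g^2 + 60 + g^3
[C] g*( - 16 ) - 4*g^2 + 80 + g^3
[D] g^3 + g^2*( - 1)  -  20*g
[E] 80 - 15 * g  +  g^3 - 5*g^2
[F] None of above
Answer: F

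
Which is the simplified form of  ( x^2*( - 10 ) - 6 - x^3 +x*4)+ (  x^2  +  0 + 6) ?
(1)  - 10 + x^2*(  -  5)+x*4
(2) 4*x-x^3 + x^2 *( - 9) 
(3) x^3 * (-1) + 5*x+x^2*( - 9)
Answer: 2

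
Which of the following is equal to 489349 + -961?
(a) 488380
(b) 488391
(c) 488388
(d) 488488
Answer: c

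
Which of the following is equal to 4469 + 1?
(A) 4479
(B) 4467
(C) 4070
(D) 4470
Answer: D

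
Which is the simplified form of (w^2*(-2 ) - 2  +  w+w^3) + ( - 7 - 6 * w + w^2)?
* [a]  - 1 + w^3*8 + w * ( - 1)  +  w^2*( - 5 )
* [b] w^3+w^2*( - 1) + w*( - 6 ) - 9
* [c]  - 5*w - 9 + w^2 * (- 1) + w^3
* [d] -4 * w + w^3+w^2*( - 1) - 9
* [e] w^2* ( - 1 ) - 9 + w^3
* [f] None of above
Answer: c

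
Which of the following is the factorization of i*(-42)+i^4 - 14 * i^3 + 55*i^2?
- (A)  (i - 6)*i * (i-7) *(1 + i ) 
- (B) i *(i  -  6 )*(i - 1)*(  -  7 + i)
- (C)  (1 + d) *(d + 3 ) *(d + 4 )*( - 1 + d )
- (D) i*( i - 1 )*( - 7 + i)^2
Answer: B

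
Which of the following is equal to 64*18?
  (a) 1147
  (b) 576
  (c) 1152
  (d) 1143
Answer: c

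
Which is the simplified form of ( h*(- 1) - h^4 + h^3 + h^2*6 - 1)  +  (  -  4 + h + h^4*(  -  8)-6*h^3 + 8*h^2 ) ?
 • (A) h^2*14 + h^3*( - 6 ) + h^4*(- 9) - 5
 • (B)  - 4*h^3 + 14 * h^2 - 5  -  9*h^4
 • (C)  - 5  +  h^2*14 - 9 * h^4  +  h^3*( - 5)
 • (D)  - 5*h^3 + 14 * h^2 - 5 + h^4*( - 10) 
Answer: C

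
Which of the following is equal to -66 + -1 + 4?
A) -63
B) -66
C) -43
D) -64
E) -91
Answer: A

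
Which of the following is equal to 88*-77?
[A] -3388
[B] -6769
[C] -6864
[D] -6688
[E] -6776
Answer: E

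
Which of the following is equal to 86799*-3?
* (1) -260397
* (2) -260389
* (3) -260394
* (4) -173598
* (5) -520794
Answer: 1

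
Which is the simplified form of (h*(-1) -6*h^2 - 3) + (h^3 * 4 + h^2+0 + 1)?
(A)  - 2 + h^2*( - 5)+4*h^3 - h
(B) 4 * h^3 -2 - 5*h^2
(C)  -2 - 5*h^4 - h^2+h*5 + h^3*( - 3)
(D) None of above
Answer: A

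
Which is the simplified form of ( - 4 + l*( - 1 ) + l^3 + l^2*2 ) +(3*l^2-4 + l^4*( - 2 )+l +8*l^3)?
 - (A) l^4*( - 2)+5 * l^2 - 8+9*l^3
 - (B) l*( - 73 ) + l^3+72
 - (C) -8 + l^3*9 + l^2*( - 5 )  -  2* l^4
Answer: A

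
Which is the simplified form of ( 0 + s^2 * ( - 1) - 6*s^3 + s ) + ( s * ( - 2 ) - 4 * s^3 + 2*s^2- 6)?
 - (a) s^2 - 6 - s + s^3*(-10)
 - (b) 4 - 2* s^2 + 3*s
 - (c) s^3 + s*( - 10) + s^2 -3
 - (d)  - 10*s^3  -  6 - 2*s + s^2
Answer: a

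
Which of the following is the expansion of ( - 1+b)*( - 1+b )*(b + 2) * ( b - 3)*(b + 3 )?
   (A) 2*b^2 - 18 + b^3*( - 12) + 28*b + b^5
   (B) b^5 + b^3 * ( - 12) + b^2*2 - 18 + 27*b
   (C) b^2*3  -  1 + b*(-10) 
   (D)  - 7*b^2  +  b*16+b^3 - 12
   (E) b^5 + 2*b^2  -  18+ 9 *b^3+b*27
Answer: B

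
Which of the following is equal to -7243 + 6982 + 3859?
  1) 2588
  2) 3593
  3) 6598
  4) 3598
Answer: 4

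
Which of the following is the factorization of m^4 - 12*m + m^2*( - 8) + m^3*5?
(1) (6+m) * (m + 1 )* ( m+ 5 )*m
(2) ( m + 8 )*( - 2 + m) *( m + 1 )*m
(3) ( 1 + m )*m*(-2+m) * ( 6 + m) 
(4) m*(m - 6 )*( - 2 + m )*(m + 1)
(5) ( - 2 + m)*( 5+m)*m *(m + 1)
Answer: 3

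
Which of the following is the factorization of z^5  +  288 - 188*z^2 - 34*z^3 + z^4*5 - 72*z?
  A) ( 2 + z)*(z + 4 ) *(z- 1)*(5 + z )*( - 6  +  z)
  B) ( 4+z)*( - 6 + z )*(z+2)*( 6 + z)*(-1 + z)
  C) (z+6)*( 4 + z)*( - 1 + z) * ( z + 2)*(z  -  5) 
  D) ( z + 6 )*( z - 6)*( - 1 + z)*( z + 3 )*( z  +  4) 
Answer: B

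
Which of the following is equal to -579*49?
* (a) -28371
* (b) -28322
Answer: a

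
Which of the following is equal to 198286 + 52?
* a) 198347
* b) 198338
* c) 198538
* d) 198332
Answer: b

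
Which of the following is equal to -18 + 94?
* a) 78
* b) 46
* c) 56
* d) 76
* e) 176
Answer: d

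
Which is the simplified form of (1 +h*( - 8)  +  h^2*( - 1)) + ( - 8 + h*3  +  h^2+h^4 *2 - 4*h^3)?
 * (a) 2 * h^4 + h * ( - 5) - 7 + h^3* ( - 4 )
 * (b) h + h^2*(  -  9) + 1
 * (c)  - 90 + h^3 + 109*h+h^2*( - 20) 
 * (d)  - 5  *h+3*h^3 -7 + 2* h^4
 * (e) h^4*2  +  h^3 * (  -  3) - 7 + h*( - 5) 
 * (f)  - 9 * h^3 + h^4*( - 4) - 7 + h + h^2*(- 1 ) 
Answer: a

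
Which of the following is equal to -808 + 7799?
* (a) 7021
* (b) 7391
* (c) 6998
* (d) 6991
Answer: d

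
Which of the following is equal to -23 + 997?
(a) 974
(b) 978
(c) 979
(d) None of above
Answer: a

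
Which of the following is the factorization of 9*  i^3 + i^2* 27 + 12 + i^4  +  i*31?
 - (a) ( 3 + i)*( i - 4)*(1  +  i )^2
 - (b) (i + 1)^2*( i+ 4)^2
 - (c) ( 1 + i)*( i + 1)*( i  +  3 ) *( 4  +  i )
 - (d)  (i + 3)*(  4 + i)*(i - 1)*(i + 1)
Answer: c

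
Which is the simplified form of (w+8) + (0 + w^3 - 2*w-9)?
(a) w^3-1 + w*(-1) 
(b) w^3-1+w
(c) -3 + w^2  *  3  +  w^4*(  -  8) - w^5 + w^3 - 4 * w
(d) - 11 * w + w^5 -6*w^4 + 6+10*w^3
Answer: a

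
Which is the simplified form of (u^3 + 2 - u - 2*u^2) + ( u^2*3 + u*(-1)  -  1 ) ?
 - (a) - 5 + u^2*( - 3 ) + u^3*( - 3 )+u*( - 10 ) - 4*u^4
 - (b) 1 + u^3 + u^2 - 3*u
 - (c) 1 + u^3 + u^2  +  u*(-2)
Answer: c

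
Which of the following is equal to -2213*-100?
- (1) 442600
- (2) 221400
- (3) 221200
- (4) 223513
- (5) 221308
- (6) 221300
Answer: 6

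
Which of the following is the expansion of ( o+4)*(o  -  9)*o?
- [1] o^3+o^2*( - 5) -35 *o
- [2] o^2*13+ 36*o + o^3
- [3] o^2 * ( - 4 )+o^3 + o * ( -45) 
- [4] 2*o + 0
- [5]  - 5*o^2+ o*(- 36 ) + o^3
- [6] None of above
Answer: 5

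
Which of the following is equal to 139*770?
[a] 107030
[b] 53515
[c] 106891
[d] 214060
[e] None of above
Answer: a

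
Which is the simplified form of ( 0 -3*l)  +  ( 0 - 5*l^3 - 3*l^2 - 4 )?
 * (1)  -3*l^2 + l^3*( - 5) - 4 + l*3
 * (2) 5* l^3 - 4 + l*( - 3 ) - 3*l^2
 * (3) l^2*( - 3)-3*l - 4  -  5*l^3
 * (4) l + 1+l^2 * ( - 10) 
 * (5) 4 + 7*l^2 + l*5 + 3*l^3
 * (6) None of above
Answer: 3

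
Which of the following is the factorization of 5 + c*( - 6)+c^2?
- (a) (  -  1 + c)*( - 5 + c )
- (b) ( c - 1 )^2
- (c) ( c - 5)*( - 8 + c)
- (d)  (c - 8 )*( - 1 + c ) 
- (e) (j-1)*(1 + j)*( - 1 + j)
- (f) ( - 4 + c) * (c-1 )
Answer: a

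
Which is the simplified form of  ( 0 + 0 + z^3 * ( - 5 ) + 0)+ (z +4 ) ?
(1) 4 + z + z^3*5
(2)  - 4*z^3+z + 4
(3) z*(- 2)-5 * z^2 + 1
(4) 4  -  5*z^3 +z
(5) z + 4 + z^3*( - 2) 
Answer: 4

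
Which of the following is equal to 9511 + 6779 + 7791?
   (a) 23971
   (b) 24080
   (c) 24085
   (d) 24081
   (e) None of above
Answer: d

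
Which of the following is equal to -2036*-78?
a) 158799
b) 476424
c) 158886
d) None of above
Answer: d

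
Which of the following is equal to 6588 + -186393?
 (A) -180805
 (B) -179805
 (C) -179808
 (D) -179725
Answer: B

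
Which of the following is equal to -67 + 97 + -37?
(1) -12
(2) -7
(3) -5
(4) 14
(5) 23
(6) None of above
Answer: 2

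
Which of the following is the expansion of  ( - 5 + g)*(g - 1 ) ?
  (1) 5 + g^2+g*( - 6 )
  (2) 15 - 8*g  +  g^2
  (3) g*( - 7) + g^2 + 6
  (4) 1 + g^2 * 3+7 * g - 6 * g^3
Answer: 1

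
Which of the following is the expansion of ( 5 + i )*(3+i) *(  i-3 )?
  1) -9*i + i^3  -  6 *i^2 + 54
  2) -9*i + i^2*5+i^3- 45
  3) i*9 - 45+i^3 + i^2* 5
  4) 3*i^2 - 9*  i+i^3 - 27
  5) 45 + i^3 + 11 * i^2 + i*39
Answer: 2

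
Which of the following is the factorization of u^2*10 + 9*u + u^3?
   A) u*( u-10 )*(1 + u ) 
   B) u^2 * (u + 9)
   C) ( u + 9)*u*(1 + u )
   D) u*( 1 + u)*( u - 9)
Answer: C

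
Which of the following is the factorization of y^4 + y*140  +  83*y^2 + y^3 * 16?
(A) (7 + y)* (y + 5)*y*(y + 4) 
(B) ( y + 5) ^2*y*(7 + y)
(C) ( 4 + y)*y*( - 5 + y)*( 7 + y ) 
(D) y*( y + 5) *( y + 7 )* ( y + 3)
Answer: A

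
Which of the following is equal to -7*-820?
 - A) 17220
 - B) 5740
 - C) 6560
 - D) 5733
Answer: B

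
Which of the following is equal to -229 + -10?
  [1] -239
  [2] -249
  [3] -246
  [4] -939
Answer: 1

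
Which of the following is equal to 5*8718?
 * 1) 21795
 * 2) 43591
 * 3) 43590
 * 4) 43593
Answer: 3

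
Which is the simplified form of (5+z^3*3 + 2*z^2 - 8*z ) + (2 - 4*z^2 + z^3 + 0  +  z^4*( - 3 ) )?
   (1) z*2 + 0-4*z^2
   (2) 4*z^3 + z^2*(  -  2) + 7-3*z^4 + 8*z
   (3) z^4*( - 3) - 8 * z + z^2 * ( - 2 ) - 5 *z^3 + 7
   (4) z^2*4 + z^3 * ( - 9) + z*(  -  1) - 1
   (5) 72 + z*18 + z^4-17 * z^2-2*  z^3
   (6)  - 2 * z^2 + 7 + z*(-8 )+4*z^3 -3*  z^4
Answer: 6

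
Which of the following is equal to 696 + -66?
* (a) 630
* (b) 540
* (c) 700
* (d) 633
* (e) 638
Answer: a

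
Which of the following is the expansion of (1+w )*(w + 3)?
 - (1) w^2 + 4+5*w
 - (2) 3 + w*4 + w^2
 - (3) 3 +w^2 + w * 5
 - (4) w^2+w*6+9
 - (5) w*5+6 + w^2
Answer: 2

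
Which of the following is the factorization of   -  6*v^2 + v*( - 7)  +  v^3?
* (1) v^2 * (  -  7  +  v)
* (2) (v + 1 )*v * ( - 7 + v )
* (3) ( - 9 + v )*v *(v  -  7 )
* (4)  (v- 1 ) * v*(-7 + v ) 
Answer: 2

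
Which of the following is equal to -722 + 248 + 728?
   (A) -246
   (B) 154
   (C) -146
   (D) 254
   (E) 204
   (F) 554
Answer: D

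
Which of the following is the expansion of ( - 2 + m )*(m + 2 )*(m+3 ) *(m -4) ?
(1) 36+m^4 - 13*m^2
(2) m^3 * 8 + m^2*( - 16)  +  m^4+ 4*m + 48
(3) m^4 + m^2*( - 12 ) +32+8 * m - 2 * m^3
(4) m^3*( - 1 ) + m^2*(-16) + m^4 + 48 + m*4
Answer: 4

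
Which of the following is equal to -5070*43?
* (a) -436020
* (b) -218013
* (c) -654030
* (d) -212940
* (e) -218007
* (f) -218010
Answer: f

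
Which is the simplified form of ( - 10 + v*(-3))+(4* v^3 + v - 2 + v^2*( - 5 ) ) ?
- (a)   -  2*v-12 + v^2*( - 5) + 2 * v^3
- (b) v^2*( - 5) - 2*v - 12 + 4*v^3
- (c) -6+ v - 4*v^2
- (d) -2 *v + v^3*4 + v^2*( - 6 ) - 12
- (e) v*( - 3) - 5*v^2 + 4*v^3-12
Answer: b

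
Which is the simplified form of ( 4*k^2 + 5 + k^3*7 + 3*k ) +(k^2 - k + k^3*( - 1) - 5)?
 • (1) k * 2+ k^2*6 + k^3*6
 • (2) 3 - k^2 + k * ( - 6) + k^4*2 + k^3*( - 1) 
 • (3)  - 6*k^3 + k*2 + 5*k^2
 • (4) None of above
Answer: 4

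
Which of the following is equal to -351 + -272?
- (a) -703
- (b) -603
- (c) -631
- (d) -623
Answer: d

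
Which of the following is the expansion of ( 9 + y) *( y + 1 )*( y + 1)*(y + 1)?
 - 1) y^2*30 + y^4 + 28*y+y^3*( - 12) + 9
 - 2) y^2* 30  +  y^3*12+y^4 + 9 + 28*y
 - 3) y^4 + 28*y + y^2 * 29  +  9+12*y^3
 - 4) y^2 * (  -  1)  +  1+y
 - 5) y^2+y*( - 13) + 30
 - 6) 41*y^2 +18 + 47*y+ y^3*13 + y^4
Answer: 2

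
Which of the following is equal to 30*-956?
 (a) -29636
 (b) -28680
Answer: b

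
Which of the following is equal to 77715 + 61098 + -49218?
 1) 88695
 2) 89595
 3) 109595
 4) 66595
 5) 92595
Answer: 2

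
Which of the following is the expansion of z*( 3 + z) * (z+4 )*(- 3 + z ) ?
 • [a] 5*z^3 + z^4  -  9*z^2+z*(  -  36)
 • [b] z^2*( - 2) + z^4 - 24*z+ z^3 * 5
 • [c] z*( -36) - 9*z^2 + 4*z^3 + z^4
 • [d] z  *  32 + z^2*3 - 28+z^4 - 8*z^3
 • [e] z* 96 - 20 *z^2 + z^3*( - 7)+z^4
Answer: c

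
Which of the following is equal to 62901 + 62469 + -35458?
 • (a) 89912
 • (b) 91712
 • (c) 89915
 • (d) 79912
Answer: a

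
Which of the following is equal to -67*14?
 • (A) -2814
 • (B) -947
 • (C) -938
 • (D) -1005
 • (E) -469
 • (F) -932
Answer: C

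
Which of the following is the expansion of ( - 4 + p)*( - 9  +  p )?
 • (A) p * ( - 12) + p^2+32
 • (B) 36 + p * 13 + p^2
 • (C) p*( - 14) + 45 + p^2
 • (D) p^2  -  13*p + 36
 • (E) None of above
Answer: D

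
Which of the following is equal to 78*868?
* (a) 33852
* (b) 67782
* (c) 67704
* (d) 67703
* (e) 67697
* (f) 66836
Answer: c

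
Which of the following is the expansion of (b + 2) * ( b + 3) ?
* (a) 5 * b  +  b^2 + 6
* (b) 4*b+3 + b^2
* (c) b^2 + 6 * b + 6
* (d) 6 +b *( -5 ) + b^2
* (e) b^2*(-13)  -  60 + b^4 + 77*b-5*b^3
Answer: a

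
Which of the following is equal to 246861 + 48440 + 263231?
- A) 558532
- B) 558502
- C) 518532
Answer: A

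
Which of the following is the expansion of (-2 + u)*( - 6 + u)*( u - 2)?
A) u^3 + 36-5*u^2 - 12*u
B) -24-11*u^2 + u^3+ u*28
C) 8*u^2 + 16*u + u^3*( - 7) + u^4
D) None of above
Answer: D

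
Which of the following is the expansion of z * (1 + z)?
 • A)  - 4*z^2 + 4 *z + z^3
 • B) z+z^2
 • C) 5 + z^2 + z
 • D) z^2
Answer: B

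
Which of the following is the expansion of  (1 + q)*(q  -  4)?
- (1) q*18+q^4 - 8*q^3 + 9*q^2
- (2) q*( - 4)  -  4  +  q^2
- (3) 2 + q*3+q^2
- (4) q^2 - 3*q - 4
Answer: 4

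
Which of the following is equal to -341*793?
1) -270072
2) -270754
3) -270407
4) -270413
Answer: 4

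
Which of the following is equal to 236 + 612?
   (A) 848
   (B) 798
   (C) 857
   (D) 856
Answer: A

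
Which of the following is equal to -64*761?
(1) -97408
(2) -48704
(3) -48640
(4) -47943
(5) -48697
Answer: 2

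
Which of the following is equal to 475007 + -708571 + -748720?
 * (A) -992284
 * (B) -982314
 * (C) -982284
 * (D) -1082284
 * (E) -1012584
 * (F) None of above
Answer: C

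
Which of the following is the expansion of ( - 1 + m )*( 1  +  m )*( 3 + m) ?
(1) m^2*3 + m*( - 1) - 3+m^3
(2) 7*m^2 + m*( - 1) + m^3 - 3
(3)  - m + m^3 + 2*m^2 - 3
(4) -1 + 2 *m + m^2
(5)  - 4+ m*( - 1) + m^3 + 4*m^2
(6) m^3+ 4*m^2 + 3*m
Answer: 1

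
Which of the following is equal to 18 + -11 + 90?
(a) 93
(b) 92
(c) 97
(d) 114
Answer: c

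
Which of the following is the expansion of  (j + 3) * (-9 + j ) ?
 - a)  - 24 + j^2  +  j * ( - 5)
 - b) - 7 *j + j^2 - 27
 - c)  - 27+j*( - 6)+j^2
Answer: c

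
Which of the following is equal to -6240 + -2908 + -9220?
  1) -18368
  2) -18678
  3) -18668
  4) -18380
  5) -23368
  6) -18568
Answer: 1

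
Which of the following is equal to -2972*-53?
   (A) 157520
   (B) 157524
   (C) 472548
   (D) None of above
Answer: D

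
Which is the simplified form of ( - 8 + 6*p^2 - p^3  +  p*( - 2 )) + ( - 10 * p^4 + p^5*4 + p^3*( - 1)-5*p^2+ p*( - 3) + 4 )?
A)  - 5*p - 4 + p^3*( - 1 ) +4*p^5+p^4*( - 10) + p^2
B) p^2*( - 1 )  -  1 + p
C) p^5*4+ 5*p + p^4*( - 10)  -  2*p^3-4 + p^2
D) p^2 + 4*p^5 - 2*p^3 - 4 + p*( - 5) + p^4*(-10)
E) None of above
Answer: D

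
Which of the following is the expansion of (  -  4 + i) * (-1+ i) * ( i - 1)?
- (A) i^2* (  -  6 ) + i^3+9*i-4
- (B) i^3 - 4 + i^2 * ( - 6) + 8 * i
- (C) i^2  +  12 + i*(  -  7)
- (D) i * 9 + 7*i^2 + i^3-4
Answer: A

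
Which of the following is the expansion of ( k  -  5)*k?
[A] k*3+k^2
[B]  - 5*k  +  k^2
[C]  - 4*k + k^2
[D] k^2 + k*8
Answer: B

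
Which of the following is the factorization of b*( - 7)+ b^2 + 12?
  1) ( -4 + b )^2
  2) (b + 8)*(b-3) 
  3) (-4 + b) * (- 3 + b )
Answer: 3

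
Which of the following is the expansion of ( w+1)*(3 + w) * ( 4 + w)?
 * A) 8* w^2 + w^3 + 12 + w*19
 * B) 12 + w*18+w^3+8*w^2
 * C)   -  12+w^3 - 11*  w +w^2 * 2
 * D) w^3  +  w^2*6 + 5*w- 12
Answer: A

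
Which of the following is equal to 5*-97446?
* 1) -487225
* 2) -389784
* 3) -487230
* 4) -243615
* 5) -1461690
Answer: 3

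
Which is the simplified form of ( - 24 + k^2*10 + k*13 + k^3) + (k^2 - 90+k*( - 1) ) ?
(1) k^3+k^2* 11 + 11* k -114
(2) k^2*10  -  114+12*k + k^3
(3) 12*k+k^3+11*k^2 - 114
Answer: 3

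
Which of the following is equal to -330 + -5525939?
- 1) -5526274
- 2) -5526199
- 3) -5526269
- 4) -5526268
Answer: 3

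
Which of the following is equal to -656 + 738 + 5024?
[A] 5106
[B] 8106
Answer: A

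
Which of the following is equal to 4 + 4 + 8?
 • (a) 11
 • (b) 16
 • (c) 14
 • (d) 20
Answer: b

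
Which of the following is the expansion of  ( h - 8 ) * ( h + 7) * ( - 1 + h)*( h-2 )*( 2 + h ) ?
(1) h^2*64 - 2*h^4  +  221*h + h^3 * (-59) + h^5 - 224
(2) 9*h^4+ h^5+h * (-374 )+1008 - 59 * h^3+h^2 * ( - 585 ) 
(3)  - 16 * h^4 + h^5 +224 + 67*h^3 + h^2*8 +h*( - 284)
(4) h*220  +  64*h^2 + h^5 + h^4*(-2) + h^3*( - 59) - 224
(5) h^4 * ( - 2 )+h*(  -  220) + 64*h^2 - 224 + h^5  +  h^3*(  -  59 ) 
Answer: 4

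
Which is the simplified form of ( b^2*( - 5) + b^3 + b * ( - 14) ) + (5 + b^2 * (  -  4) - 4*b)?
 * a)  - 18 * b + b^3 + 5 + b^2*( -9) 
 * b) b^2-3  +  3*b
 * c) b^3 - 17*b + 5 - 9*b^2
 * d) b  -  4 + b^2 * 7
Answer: a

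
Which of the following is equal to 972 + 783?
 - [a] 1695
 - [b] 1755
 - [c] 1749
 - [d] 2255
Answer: b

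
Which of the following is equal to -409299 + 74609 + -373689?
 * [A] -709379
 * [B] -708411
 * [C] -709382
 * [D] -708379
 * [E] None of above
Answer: D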